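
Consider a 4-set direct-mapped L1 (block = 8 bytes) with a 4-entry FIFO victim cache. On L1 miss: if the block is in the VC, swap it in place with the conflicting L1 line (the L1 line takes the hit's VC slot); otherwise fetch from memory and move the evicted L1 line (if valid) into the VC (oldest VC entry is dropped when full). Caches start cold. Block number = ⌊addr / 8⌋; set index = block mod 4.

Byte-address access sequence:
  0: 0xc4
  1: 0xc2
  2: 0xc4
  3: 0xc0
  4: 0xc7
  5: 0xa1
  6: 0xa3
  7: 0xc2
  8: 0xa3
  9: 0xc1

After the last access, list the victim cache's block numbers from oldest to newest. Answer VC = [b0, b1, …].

0: 0xc4 (blk 24, set 0) → MISS  vc=[]
1: 0xc2 (blk 24, set 0) → L1-HIT  vc=[]
2: 0xc4 (blk 24, set 0) → L1-HIT  vc=[]
3: 0xc0 (blk 24, set 0) → L1-HIT  vc=[]
4: 0xc7 (blk 24, set 0) → L1-HIT  vc=[]
5: 0xa1 (blk 20, set 0) → MISS  vc=[24]
6: 0xa3 (blk 20, set 0) → L1-HIT  vc=[24]
7: 0xc2 (blk 24, set 0) → VC-HIT  vc=[20]
8: 0xa3 (blk 20, set 0) → VC-HIT  vc=[24]
9: 0xc1 (blk 24, set 0) → VC-HIT  vc=[20]

VC = [20]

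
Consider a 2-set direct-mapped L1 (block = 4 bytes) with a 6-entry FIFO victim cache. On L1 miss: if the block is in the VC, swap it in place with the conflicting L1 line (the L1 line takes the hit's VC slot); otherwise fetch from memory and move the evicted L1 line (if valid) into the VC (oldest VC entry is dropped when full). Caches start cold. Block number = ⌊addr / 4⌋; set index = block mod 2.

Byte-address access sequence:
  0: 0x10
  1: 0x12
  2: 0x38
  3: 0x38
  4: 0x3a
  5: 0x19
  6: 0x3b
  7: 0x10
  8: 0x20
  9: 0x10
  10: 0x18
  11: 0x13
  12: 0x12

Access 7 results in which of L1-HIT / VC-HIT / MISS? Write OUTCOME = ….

#0 0x10→b4/s0 MISS; vc=[]
#1 0x12→b4/s0 L1-HIT; vc=[]
#2 0x38→b14/s0 MISS; vc=[4]
#3 0x38→b14/s0 L1-HIT; vc=[4]
#4 0x3a→b14/s0 L1-HIT; vc=[4]
#5 0x19→b6/s0 MISS; vc=[4,14]
#6 0x3b→b14/s0 VC-HIT; vc=[4,6]
#7 0x10→b4/s0 VC-HIT; vc=[14,6]
#8 0x20→b8/s0 MISS; vc=[14,6,4]
#9 0x10→b4/s0 VC-HIT; vc=[14,6,8]
#10 0x18→b6/s0 VC-HIT; vc=[14,4,8]
#11 0x13→b4/s0 VC-HIT; vc=[14,6,8]
#12 0x12→b4/s0 L1-HIT; vc=[14,6,8]

OUTCOME = VC-HIT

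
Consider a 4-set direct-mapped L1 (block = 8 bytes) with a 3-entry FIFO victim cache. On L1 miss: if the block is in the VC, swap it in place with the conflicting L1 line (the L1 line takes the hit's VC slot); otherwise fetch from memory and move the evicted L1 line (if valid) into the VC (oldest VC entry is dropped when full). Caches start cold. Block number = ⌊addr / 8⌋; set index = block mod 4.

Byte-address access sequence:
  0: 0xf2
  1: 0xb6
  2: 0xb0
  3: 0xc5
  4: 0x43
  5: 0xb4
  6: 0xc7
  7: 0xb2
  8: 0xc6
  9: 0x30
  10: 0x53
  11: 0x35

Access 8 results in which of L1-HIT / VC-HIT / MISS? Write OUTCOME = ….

0: 0xf2 (blk 30, set 2) → MISS  vc=[]
1: 0xb6 (blk 22, set 2) → MISS  vc=[30]
2: 0xb0 (blk 22, set 2) → L1-HIT  vc=[30]
3: 0xc5 (blk 24, set 0) → MISS  vc=[30]
4: 0x43 (blk 8, set 0) → MISS  vc=[30, 24]
5: 0xb4 (blk 22, set 2) → L1-HIT  vc=[30, 24]
6: 0xc7 (blk 24, set 0) → VC-HIT  vc=[30, 8]
7: 0xb2 (blk 22, set 2) → L1-HIT  vc=[30, 8]
8: 0xc6 (blk 24, set 0) → L1-HIT  vc=[30, 8]
9: 0x30 (blk 6, set 2) → MISS  vc=[30, 8, 22]
10: 0x53 (blk 10, set 2) → MISS  vc=[8, 22, 6]
11: 0x35 (blk 6, set 2) → VC-HIT  vc=[8, 22, 10]

OUTCOME = L1-HIT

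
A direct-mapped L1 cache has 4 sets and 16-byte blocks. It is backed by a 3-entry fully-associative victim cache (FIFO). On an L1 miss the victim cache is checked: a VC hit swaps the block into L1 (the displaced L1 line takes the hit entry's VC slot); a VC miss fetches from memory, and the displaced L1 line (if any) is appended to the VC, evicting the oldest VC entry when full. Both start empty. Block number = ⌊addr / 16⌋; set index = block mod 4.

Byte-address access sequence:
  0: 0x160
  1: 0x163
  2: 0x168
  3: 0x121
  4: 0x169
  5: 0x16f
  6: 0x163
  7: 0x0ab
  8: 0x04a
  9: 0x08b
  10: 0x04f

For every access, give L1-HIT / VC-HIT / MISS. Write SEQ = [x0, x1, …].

SEQ = [MISS, L1-HIT, L1-HIT, MISS, VC-HIT, L1-HIT, L1-HIT, MISS, MISS, MISS, VC-HIT]

  [0] addr=0x160 blk=22 s=2: MISS | VC []
  [1] addr=0x163 blk=22 s=2: L1-HIT | VC []
  [2] addr=0x168 blk=22 s=2: L1-HIT | VC []
  [3] addr=0x121 blk=18 s=2: MISS | VC [22]
  [4] addr=0x169 blk=22 s=2: VC-HIT | VC [18]
  [5] addr=0x16f blk=22 s=2: L1-HIT | VC [18]
  [6] addr=0x163 blk=22 s=2: L1-HIT | VC [18]
  [7] addr=0xab blk=10 s=2: MISS | VC [18, 22]
  [8] addr=0x4a blk=4 s=0: MISS | VC [18, 22]
  [9] addr=0x8b blk=8 s=0: MISS | VC [18, 22, 4]
  [10] addr=0x4f blk=4 s=0: VC-HIT | VC [18, 22, 8]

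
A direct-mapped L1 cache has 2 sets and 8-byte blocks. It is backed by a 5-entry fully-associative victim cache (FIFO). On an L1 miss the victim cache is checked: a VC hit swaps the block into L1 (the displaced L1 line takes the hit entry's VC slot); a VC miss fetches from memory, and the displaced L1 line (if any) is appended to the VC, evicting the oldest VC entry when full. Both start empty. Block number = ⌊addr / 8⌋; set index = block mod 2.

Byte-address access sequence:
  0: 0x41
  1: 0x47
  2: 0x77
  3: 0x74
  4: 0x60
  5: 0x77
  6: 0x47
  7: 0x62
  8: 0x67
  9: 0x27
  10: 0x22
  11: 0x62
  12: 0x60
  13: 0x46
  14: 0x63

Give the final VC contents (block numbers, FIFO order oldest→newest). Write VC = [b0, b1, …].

VC = [14, 8, 4]

#0 0x41→b8/s0 MISS; vc=[]
#1 0x47→b8/s0 L1-HIT; vc=[]
#2 0x77→b14/s0 MISS; vc=[8]
#3 0x74→b14/s0 L1-HIT; vc=[8]
#4 0x60→b12/s0 MISS; vc=[8,14]
#5 0x77→b14/s0 VC-HIT; vc=[8,12]
#6 0x47→b8/s0 VC-HIT; vc=[14,12]
#7 0x62→b12/s0 VC-HIT; vc=[14,8]
#8 0x67→b12/s0 L1-HIT; vc=[14,8]
#9 0x27→b4/s0 MISS; vc=[14,8,12]
#10 0x22→b4/s0 L1-HIT; vc=[14,8,12]
#11 0x62→b12/s0 VC-HIT; vc=[14,8,4]
#12 0x60→b12/s0 L1-HIT; vc=[14,8,4]
#13 0x46→b8/s0 VC-HIT; vc=[14,12,4]
#14 0x63→b12/s0 VC-HIT; vc=[14,8,4]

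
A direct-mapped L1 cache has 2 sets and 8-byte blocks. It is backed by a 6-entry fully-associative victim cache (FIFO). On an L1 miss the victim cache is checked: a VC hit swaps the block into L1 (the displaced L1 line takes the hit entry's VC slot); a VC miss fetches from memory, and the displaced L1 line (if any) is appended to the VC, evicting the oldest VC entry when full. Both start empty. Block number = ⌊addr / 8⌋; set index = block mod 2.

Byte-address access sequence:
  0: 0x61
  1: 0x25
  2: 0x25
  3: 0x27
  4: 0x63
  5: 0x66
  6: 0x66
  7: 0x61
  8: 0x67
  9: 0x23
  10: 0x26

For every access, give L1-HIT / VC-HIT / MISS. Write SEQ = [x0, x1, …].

#0 0x61→b12/s0 MISS; vc=[]
#1 0x25→b4/s0 MISS; vc=[12]
#2 0x25→b4/s0 L1-HIT; vc=[12]
#3 0x27→b4/s0 L1-HIT; vc=[12]
#4 0x63→b12/s0 VC-HIT; vc=[4]
#5 0x66→b12/s0 L1-HIT; vc=[4]
#6 0x66→b12/s0 L1-HIT; vc=[4]
#7 0x61→b12/s0 L1-HIT; vc=[4]
#8 0x67→b12/s0 L1-HIT; vc=[4]
#9 0x23→b4/s0 VC-HIT; vc=[12]
#10 0x26→b4/s0 L1-HIT; vc=[12]

SEQ = [MISS, MISS, L1-HIT, L1-HIT, VC-HIT, L1-HIT, L1-HIT, L1-HIT, L1-HIT, VC-HIT, L1-HIT]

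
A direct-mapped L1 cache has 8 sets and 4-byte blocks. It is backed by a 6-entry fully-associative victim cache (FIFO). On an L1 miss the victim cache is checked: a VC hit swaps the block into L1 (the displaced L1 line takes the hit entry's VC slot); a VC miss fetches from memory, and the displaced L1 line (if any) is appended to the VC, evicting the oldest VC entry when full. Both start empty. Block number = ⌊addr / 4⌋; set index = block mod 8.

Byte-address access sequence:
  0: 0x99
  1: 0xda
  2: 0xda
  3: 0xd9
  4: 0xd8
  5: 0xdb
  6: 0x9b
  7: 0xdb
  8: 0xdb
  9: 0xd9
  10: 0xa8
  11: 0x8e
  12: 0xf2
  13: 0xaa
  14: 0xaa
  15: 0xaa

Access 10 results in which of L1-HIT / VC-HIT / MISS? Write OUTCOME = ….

OUTCOME = MISS

#0 0x99→b38/s6 MISS; vc=[]
#1 0xda→b54/s6 MISS; vc=[38]
#2 0xda→b54/s6 L1-HIT; vc=[38]
#3 0xd9→b54/s6 L1-HIT; vc=[38]
#4 0xd8→b54/s6 L1-HIT; vc=[38]
#5 0xdb→b54/s6 L1-HIT; vc=[38]
#6 0x9b→b38/s6 VC-HIT; vc=[54]
#7 0xdb→b54/s6 VC-HIT; vc=[38]
#8 0xdb→b54/s6 L1-HIT; vc=[38]
#9 0xd9→b54/s6 L1-HIT; vc=[38]
#10 0xa8→b42/s2 MISS; vc=[38]
#11 0x8e→b35/s3 MISS; vc=[38]
#12 0xf2→b60/s4 MISS; vc=[38]
#13 0xaa→b42/s2 L1-HIT; vc=[38]
#14 0xaa→b42/s2 L1-HIT; vc=[38]
#15 0xaa→b42/s2 L1-HIT; vc=[38]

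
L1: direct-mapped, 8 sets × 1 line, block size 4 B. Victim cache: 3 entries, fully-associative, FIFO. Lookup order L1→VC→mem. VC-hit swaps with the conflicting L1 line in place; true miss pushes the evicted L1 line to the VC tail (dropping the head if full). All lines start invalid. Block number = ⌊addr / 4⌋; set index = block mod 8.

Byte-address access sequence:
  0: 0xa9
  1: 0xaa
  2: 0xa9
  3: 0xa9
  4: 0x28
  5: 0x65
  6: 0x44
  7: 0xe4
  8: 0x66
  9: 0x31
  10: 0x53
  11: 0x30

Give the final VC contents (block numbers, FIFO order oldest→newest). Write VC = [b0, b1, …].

  [0] addr=0xa9 blk=42 s=2: MISS | VC []
  [1] addr=0xaa blk=42 s=2: L1-HIT | VC []
  [2] addr=0xa9 blk=42 s=2: L1-HIT | VC []
  [3] addr=0xa9 blk=42 s=2: L1-HIT | VC []
  [4] addr=0x28 blk=10 s=2: MISS | VC [42]
  [5] addr=0x65 blk=25 s=1: MISS | VC [42]
  [6] addr=0x44 blk=17 s=1: MISS | VC [42, 25]
  [7] addr=0xe4 blk=57 s=1: MISS | VC [42, 25, 17]
  [8] addr=0x66 blk=25 s=1: VC-HIT | VC [42, 57, 17]
  [9] addr=0x31 blk=12 s=4: MISS | VC [42, 57, 17]
  [10] addr=0x53 blk=20 s=4: MISS | VC [57, 17, 12]
  [11] addr=0x30 blk=12 s=4: VC-HIT | VC [57, 17, 20]

VC = [57, 17, 20]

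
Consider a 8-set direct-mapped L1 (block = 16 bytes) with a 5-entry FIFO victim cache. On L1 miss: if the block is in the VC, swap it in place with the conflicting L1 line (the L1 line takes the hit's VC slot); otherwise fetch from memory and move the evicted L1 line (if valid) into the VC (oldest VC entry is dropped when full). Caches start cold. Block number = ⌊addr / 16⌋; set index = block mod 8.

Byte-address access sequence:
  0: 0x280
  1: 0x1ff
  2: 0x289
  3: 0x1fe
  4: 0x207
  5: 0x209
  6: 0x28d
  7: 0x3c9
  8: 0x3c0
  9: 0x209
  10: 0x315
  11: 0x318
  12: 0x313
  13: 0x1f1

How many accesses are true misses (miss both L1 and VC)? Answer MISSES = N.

0: 0x280 (blk 40, set 0) → MISS  vc=[]
1: 0x1ff (blk 31, set 7) → MISS  vc=[]
2: 0x289 (blk 40, set 0) → L1-HIT  vc=[]
3: 0x1fe (blk 31, set 7) → L1-HIT  vc=[]
4: 0x207 (blk 32, set 0) → MISS  vc=[40]
5: 0x209 (blk 32, set 0) → L1-HIT  vc=[40]
6: 0x28d (blk 40, set 0) → VC-HIT  vc=[32]
7: 0x3c9 (blk 60, set 4) → MISS  vc=[32]
8: 0x3c0 (blk 60, set 4) → L1-HIT  vc=[32]
9: 0x209 (blk 32, set 0) → VC-HIT  vc=[40]
10: 0x315 (blk 49, set 1) → MISS  vc=[40]
11: 0x318 (blk 49, set 1) → L1-HIT  vc=[40]
12: 0x313 (blk 49, set 1) → L1-HIT  vc=[40]
13: 0x1f1 (blk 31, set 7) → L1-HIT  vc=[40]

MISSES = 5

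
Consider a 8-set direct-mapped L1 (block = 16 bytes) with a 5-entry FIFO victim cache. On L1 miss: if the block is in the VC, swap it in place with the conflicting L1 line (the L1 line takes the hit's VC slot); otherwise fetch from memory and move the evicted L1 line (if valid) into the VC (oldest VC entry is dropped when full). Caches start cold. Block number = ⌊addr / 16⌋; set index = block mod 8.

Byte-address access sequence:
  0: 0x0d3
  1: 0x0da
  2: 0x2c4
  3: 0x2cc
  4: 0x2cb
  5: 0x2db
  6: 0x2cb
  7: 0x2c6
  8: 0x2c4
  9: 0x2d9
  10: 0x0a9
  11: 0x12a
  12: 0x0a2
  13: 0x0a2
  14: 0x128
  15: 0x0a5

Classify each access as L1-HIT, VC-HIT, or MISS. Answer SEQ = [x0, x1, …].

0: 0xd3 (blk 13, set 5) → MISS  vc=[]
1: 0xda (blk 13, set 5) → L1-HIT  vc=[]
2: 0x2c4 (blk 44, set 4) → MISS  vc=[]
3: 0x2cc (blk 44, set 4) → L1-HIT  vc=[]
4: 0x2cb (blk 44, set 4) → L1-HIT  vc=[]
5: 0x2db (blk 45, set 5) → MISS  vc=[13]
6: 0x2cb (blk 44, set 4) → L1-HIT  vc=[13]
7: 0x2c6 (blk 44, set 4) → L1-HIT  vc=[13]
8: 0x2c4 (blk 44, set 4) → L1-HIT  vc=[13]
9: 0x2d9 (blk 45, set 5) → L1-HIT  vc=[13]
10: 0xa9 (blk 10, set 2) → MISS  vc=[13]
11: 0x12a (blk 18, set 2) → MISS  vc=[13, 10]
12: 0xa2 (blk 10, set 2) → VC-HIT  vc=[13, 18]
13: 0xa2 (blk 10, set 2) → L1-HIT  vc=[13, 18]
14: 0x128 (blk 18, set 2) → VC-HIT  vc=[13, 10]
15: 0xa5 (blk 10, set 2) → VC-HIT  vc=[13, 18]

SEQ = [MISS, L1-HIT, MISS, L1-HIT, L1-HIT, MISS, L1-HIT, L1-HIT, L1-HIT, L1-HIT, MISS, MISS, VC-HIT, L1-HIT, VC-HIT, VC-HIT]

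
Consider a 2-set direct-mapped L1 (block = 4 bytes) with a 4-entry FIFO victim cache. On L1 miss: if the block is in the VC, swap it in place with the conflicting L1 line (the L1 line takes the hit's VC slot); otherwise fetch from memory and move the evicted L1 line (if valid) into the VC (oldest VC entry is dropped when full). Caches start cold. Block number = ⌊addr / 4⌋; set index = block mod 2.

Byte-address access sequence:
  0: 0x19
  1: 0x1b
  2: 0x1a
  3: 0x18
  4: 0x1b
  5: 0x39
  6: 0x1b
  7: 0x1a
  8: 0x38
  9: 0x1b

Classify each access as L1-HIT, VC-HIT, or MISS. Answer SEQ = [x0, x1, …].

  [0] addr=0x19 blk=6 s=0: MISS | VC []
  [1] addr=0x1b blk=6 s=0: L1-HIT | VC []
  [2] addr=0x1a blk=6 s=0: L1-HIT | VC []
  [3] addr=0x18 blk=6 s=0: L1-HIT | VC []
  [4] addr=0x1b blk=6 s=0: L1-HIT | VC []
  [5] addr=0x39 blk=14 s=0: MISS | VC [6]
  [6] addr=0x1b blk=6 s=0: VC-HIT | VC [14]
  [7] addr=0x1a blk=6 s=0: L1-HIT | VC [14]
  [8] addr=0x38 blk=14 s=0: VC-HIT | VC [6]
  [9] addr=0x1b blk=6 s=0: VC-HIT | VC [14]

SEQ = [MISS, L1-HIT, L1-HIT, L1-HIT, L1-HIT, MISS, VC-HIT, L1-HIT, VC-HIT, VC-HIT]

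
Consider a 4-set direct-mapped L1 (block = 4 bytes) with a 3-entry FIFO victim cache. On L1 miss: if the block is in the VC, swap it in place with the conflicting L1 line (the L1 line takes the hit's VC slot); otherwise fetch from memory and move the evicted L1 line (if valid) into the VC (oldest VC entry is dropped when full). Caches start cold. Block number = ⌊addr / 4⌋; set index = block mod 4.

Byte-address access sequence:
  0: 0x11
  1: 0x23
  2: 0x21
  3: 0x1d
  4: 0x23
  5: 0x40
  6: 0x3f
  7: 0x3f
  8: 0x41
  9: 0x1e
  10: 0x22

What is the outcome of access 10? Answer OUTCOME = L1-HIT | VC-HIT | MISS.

OUTCOME = VC-HIT

  [0] addr=0x11 blk=4 s=0: MISS | VC []
  [1] addr=0x23 blk=8 s=0: MISS | VC [4]
  [2] addr=0x21 blk=8 s=0: L1-HIT | VC [4]
  [3] addr=0x1d blk=7 s=3: MISS | VC [4]
  [4] addr=0x23 blk=8 s=0: L1-HIT | VC [4]
  [5] addr=0x40 blk=16 s=0: MISS | VC [4, 8]
  [6] addr=0x3f blk=15 s=3: MISS | VC [4, 8, 7]
  [7] addr=0x3f blk=15 s=3: L1-HIT | VC [4, 8, 7]
  [8] addr=0x41 blk=16 s=0: L1-HIT | VC [4, 8, 7]
  [9] addr=0x1e blk=7 s=3: VC-HIT | VC [4, 8, 15]
  [10] addr=0x22 blk=8 s=0: VC-HIT | VC [4, 16, 15]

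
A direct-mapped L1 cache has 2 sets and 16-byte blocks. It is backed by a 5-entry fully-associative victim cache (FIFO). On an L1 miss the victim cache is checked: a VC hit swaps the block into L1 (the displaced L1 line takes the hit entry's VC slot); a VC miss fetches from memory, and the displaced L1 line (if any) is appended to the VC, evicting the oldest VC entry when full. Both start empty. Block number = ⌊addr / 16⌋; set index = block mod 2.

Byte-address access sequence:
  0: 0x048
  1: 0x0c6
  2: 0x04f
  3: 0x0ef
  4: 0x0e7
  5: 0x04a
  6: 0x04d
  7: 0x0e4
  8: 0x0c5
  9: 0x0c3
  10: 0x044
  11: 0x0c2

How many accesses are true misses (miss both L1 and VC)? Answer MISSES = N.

  [0] addr=0x48 blk=4 s=0: MISS | VC []
  [1] addr=0xc6 blk=12 s=0: MISS | VC [4]
  [2] addr=0x4f blk=4 s=0: VC-HIT | VC [12]
  [3] addr=0xef blk=14 s=0: MISS | VC [12, 4]
  [4] addr=0xe7 blk=14 s=0: L1-HIT | VC [12, 4]
  [5] addr=0x4a blk=4 s=0: VC-HIT | VC [12, 14]
  [6] addr=0x4d blk=4 s=0: L1-HIT | VC [12, 14]
  [7] addr=0xe4 blk=14 s=0: VC-HIT | VC [12, 4]
  [8] addr=0xc5 blk=12 s=0: VC-HIT | VC [14, 4]
  [9] addr=0xc3 blk=12 s=0: L1-HIT | VC [14, 4]
  [10] addr=0x44 blk=4 s=0: VC-HIT | VC [14, 12]
  [11] addr=0xc2 blk=12 s=0: VC-HIT | VC [14, 4]

MISSES = 3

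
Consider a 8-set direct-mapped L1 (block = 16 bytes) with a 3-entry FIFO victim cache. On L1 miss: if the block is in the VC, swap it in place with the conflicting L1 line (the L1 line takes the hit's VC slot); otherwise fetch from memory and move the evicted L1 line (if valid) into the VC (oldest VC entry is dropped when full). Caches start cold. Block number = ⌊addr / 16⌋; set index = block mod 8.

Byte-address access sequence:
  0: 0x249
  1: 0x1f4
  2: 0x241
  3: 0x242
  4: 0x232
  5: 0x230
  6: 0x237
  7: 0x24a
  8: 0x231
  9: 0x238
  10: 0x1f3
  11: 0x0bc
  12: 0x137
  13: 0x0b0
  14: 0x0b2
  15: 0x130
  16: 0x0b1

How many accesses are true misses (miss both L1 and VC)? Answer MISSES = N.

MISSES = 5

  [0] addr=0x249 blk=36 s=4: MISS | VC []
  [1] addr=0x1f4 blk=31 s=7: MISS | VC []
  [2] addr=0x241 blk=36 s=4: L1-HIT | VC []
  [3] addr=0x242 blk=36 s=4: L1-HIT | VC []
  [4] addr=0x232 blk=35 s=3: MISS | VC []
  [5] addr=0x230 blk=35 s=3: L1-HIT | VC []
  [6] addr=0x237 blk=35 s=3: L1-HIT | VC []
  [7] addr=0x24a blk=36 s=4: L1-HIT | VC []
  [8] addr=0x231 blk=35 s=3: L1-HIT | VC []
  [9] addr=0x238 blk=35 s=3: L1-HIT | VC []
  [10] addr=0x1f3 blk=31 s=7: L1-HIT | VC []
  [11] addr=0xbc blk=11 s=3: MISS | VC [35]
  [12] addr=0x137 blk=19 s=3: MISS | VC [35, 11]
  [13] addr=0xb0 blk=11 s=3: VC-HIT | VC [35, 19]
  [14] addr=0xb2 blk=11 s=3: L1-HIT | VC [35, 19]
  [15] addr=0x130 blk=19 s=3: VC-HIT | VC [35, 11]
  [16] addr=0xb1 blk=11 s=3: VC-HIT | VC [35, 19]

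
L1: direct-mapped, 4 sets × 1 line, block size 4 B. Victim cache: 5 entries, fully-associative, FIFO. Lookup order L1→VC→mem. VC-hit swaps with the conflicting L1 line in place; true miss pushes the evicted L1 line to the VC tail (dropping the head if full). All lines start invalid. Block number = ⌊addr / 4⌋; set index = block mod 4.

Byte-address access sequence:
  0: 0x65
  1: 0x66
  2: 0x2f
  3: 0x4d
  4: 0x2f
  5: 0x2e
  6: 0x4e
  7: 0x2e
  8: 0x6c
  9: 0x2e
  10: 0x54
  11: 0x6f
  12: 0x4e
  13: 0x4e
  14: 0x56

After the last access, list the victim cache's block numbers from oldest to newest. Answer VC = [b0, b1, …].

  [0] addr=0x65 blk=25 s=1: MISS | VC []
  [1] addr=0x66 blk=25 s=1: L1-HIT | VC []
  [2] addr=0x2f blk=11 s=3: MISS | VC []
  [3] addr=0x4d blk=19 s=3: MISS | VC [11]
  [4] addr=0x2f blk=11 s=3: VC-HIT | VC [19]
  [5] addr=0x2e blk=11 s=3: L1-HIT | VC [19]
  [6] addr=0x4e blk=19 s=3: VC-HIT | VC [11]
  [7] addr=0x2e blk=11 s=3: VC-HIT | VC [19]
  [8] addr=0x6c blk=27 s=3: MISS | VC [19, 11]
  [9] addr=0x2e blk=11 s=3: VC-HIT | VC [19, 27]
  [10] addr=0x54 blk=21 s=1: MISS | VC [19, 27, 25]
  [11] addr=0x6f blk=27 s=3: VC-HIT | VC [19, 11, 25]
  [12] addr=0x4e blk=19 s=3: VC-HIT | VC [27, 11, 25]
  [13] addr=0x4e blk=19 s=3: L1-HIT | VC [27, 11, 25]
  [14] addr=0x56 blk=21 s=1: L1-HIT | VC [27, 11, 25]

VC = [27, 11, 25]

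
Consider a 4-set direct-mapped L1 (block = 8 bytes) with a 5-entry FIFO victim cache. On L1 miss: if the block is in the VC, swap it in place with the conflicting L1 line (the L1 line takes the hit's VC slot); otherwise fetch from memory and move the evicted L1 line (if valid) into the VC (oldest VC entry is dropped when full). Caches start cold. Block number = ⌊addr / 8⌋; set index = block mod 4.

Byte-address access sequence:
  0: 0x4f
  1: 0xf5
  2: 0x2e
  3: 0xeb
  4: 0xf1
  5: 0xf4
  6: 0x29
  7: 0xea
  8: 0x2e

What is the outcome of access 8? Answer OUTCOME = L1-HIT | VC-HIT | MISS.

OUTCOME = VC-HIT

0: 0x4f (blk 9, set 1) → MISS  vc=[]
1: 0xf5 (blk 30, set 2) → MISS  vc=[]
2: 0x2e (blk 5, set 1) → MISS  vc=[9]
3: 0xeb (blk 29, set 1) → MISS  vc=[9, 5]
4: 0xf1 (blk 30, set 2) → L1-HIT  vc=[9, 5]
5: 0xf4 (blk 30, set 2) → L1-HIT  vc=[9, 5]
6: 0x29 (blk 5, set 1) → VC-HIT  vc=[9, 29]
7: 0xea (blk 29, set 1) → VC-HIT  vc=[9, 5]
8: 0x2e (blk 5, set 1) → VC-HIT  vc=[9, 29]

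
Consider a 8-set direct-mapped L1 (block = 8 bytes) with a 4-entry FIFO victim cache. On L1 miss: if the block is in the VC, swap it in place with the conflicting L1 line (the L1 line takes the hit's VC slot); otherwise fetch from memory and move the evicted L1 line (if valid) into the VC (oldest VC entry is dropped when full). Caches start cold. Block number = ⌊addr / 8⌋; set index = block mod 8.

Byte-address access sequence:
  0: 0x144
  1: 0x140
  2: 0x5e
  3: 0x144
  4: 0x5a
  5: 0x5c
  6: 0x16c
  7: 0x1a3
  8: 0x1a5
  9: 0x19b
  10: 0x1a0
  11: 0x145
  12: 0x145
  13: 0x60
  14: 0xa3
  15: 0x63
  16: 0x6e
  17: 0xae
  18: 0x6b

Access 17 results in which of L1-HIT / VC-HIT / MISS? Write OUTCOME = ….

OUTCOME = MISS

#0 0x144→b40/s0 MISS; vc=[]
#1 0x140→b40/s0 L1-HIT; vc=[]
#2 0x5e→b11/s3 MISS; vc=[]
#3 0x144→b40/s0 L1-HIT; vc=[]
#4 0x5a→b11/s3 L1-HIT; vc=[]
#5 0x5c→b11/s3 L1-HIT; vc=[]
#6 0x16c→b45/s5 MISS; vc=[]
#7 0x1a3→b52/s4 MISS; vc=[]
#8 0x1a5→b52/s4 L1-HIT; vc=[]
#9 0x19b→b51/s3 MISS; vc=[11]
#10 0x1a0→b52/s4 L1-HIT; vc=[11]
#11 0x145→b40/s0 L1-HIT; vc=[11]
#12 0x145→b40/s0 L1-HIT; vc=[11]
#13 0x60→b12/s4 MISS; vc=[11,52]
#14 0xa3→b20/s4 MISS; vc=[11,52,12]
#15 0x63→b12/s4 VC-HIT; vc=[11,52,20]
#16 0x6e→b13/s5 MISS; vc=[11,52,20,45]
#17 0xae→b21/s5 MISS; vc=[52,20,45,13]
#18 0x6b→b13/s5 VC-HIT; vc=[52,20,45,21]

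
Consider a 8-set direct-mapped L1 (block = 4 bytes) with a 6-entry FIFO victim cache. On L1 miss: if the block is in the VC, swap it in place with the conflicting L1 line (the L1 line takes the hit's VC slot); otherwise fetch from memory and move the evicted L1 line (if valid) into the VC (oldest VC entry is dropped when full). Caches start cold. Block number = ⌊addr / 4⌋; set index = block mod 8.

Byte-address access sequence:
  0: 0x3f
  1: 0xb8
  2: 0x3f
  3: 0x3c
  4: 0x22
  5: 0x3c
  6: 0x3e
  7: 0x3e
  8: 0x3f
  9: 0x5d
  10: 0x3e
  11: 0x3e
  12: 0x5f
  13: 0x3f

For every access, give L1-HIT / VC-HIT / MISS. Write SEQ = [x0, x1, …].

SEQ = [MISS, MISS, L1-HIT, L1-HIT, MISS, L1-HIT, L1-HIT, L1-HIT, L1-HIT, MISS, VC-HIT, L1-HIT, VC-HIT, VC-HIT]

#0 0x3f→b15/s7 MISS; vc=[]
#1 0xb8→b46/s6 MISS; vc=[]
#2 0x3f→b15/s7 L1-HIT; vc=[]
#3 0x3c→b15/s7 L1-HIT; vc=[]
#4 0x22→b8/s0 MISS; vc=[]
#5 0x3c→b15/s7 L1-HIT; vc=[]
#6 0x3e→b15/s7 L1-HIT; vc=[]
#7 0x3e→b15/s7 L1-HIT; vc=[]
#8 0x3f→b15/s7 L1-HIT; vc=[]
#9 0x5d→b23/s7 MISS; vc=[15]
#10 0x3e→b15/s7 VC-HIT; vc=[23]
#11 0x3e→b15/s7 L1-HIT; vc=[23]
#12 0x5f→b23/s7 VC-HIT; vc=[15]
#13 0x3f→b15/s7 VC-HIT; vc=[23]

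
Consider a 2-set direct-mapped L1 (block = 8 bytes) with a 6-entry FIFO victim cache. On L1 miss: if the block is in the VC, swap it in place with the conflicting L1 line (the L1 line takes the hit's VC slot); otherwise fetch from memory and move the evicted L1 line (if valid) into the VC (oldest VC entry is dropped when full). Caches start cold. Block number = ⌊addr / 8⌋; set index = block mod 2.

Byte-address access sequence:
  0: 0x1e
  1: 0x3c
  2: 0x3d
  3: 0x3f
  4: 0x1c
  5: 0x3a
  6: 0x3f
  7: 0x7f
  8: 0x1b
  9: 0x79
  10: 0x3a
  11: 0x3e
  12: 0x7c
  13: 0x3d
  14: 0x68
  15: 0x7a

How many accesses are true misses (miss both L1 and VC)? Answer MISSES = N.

  [0] addr=0x1e blk=3 s=1: MISS | VC []
  [1] addr=0x3c blk=7 s=1: MISS | VC [3]
  [2] addr=0x3d blk=7 s=1: L1-HIT | VC [3]
  [3] addr=0x3f blk=7 s=1: L1-HIT | VC [3]
  [4] addr=0x1c blk=3 s=1: VC-HIT | VC [7]
  [5] addr=0x3a blk=7 s=1: VC-HIT | VC [3]
  [6] addr=0x3f blk=7 s=1: L1-HIT | VC [3]
  [7] addr=0x7f blk=15 s=1: MISS | VC [3, 7]
  [8] addr=0x1b blk=3 s=1: VC-HIT | VC [15, 7]
  [9] addr=0x79 blk=15 s=1: VC-HIT | VC [3, 7]
  [10] addr=0x3a blk=7 s=1: VC-HIT | VC [3, 15]
  [11] addr=0x3e blk=7 s=1: L1-HIT | VC [3, 15]
  [12] addr=0x7c blk=15 s=1: VC-HIT | VC [3, 7]
  [13] addr=0x3d blk=7 s=1: VC-HIT | VC [3, 15]
  [14] addr=0x68 blk=13 s=1: MISS | VC [3, 15, 7]
  [15] addr=0x7a blk=15 s=1: VC-HIT | VC [3, 13, 7]

MISSES = 4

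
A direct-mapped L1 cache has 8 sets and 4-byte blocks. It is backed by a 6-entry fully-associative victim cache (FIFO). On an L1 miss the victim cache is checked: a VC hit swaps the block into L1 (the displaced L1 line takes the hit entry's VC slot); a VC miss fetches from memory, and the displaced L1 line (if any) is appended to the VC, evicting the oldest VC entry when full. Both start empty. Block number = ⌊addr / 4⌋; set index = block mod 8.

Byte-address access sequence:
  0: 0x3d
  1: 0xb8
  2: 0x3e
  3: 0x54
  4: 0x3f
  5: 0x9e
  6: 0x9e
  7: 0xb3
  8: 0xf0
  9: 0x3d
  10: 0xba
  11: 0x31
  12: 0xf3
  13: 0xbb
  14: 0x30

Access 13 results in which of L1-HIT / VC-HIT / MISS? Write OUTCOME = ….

#0 0x3d→b15/s7 MISS; vc=[]
#1 0xb8→b46/s6 MISS; vc=[]
#2 0x3e→b15/s7 L1-HIT; vc=[]
#3 0x54→b21/s5 MISS; vc=[]
#4 0x3f→b15/s7 L1-HIT; vc=[]
#5 0x9e→b39/s7 MISS; vc=[15]
#6 0x9e→b39/s7 L1-HIT; vc=[15]
#7 0xb3→b44/s4 MISS; vc=[15]
#8 0xf0→b60/s4 MISS; vc=[15,44]
#9 0x3d→b15/s7 VC-HIT; vc=[39,44]
#10 0xba→b46/s6 L1-HIT; vc=[39,44]
#11 0x31→b12/s4 MISS; vc=[39,44,60]
#12 0xf3→b60/s4 VC-HIT; vc=[39,44,12]
#13 0xbb→b46/s6 L1-HIT; vc=[39,44,12]
#14 0x30→b12/s4 VC-HIT; vc=[39,44,60]

OUTCOME = L1-HIT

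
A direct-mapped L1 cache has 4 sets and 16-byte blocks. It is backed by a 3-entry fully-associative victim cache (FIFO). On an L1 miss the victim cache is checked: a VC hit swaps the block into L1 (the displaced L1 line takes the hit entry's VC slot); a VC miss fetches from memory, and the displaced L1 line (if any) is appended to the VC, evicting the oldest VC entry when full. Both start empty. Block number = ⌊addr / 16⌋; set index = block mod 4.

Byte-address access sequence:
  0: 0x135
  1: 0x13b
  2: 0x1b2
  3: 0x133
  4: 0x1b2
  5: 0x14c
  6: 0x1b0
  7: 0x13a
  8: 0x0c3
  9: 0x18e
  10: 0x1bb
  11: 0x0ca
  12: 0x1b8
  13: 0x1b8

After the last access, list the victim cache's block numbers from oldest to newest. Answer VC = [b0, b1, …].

0: 0x135 (blk 19, set 3) → MISS  vc=[]
1: 0x13b (blk 19, set 3) → L1-HIT  vc=[]
2: 0x1b2 (blk 27, set 3) → MISS  vc=[19]
3: 0x133 (blk 19, set 3) → VC-HIT  vc=[27]
4: 0x1b2 (blk 27, set 3) → VC-HIT  vc=[19]
5: 0x14c (blk 20, set 0) → MISS  vc=[19]
6: 0x1b0 (blk 27, set 3) → L1-HIT  vc=[19]
7: 0x13a (blk 19, set 3) → VC-HIT  vc=[27]
8: 0xc3 (blk 12, set 0) → MISS  vc=[27, 20]
9: 0x18e (blk 24, set 0) → MISS  vc=[27, 20, 12]
10: 0x1bb (blk 27, set 3) → VC-HIT  vc=[19, 20, 12]
11: 0xca (blk 12, set 0) → VC-HIT  vc=[19, 20, 24]
12: 0x1b8 (blk 27, set 3) → L1-HIT  vc=[19, 20, 24]
13: 0x1b8 (blk 27, set 3) → L1-HIT  vc=[19, 20, 24]

VC = [19, 20, 24]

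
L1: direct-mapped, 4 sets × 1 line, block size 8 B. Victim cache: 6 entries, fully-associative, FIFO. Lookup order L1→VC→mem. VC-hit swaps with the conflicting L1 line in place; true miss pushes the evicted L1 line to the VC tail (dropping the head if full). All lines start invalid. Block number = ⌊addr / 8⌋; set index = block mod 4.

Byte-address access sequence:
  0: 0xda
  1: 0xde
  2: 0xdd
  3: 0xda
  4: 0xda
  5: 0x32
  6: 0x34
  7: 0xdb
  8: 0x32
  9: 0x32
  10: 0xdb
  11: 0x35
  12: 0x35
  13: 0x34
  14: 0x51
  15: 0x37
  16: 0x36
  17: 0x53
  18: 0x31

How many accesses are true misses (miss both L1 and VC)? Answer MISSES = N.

MISSES = 3

#0 0xda→b27/s3 MISS; vc=[]
#1 0xde→b27/s3 L1-HIT; vc=[]
#2 0xdd→b27/s3 L1-HIT; vc=[]
#3 0xda→b27/s3 L1-HIT; vc=[]
#4 0xda→b27/s3 L1-HIT; vc=[]
#5 0x32→b6/s2 MISS; vc=[]
#6 0x34→b6/s2 L1-HIT; vc=[]
#7 0xdb→b27/s3 L1-HIT; vc=[]
#8 0x32→b6/s2 L1-HIT; vc=[]
#9 0x32→b6/s2 L1-HIT; vc=[]
#10 0xdb→b27/s3 L1-HIT; vc=[]
#11 0x35→b6/s2 L1-HIT; vc=[]
#12 0x35→b6/s2 L1-HIT; vc=[]
#13 0x34→b6/s2 L1-HIT; vc=[]
#14 0x51→b10/s2 MISS; vc=[6]
#15 0x37→b6/s2 VC-HIT; vc=[10]
#16 0x36→b6/s2 L1-HIT; vc=[10]
#17 0x53→b10/s2 VC-HIT; vc=[6]
#18 0x31→b6/s2 VC-HIT; vc=[10]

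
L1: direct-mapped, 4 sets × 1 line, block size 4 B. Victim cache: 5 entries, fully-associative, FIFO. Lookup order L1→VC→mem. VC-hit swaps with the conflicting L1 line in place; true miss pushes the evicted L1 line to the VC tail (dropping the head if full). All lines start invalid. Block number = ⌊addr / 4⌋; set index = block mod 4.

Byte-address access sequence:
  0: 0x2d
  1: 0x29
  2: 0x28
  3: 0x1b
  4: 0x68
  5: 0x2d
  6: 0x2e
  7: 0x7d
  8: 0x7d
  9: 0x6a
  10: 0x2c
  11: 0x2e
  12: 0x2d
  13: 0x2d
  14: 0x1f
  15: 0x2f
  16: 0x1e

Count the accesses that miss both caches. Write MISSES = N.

  [0] addr=0x2d blk=11 s=3: MISS | VC []
  [1] addr=0x29 blk=10 s=2: MISS | VC []
  [2] addr=0x28 blk=10 s=2: L1-HIT | VC []
  [3] addr=0x1b blk=6 s=2: MISS | VC [10]
  [4] addr=0x68 blk=26 s=2: MISS | VC [10, 6]
  [5] addr=0x2d blk=11 s=3: L1-HIT | VC [10, 6]
  [6] addr=0x2e blk=11 s=3: L1-HIT | VC [10, 6]
  [7] addr=0x7d blk=31 s=3: MISS | VC [10, 6, 11]
  [8] addr=0x7d blk=31 s=3: L1-HIT | VC [10, 6, 11]
  [9] addr=0x6a blk=26 s=2: L1-HIT | VC [10, 6, 11]
  [10] addr=0x2c blk=11 s=3: VC-HIT | VC [10, 6, 31]
  [11] addr=0x2e blk=11 s=3: L1-HIT | VC [10, 6, 31]
  [12] addr=0x2d blk=11 s=3: L1-HIT | VC [10, 6, 31]
  [13] addr=0x2d blk=11 s=3: L1-HIT | VC [10, 6, 31]
  [14] addr=0x1f blk=7 s=3: MISS | VC [10, 6, 31, 11]
  [15] addr=0x2f blk=11 s=3: VC-HIT | VC [10, 6, 31, 7]
  [16] addr=0x1e blk=7 s=3: VC-HIT | VC [10, 6, 31, 11]

MISSES = 6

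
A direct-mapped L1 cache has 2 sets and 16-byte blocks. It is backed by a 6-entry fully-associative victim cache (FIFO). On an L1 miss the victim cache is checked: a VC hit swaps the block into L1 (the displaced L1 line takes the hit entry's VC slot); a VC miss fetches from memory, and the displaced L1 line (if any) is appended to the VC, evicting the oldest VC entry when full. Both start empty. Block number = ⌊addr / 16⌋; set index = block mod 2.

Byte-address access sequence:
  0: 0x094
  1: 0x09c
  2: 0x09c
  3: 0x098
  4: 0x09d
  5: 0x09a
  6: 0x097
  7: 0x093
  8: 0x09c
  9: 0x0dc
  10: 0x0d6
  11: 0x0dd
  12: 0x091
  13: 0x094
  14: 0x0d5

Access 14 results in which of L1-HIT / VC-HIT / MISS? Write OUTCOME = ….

OUTCOME = VC-HIT

0: 0x94 (blk 9, set 1) → MISS  vc=[]
1: 0x9c (blk 9, set 1) → L1-HIT  vc=[]
2: 0x9c (blk 9, set 1) → L1-HIT  vc=[]
3: 0x98 (blk 9, set 1) → L1-HIT  vc=[]
4: 0x9d (blk 9, set 1) → L1-HIT  vc=[]
5: 0x9a (blk 9, set 1) → L1-HIT  vc=[]
6: 0x97 (blk 9, set 1) → L1-HIT  vc=[]
7: 0x93 (blk 9, set 1) → L1-HIT  vc=[]
8: 0x9c (blk 9, set 1) → L1-HIT  vc=[]
9: 0xdc (blk 13, set 1) → MISS  vc=[9]
10: 0xd6 (blk 13, set 1) → L1-HIT  vc=[9]
11: 0xdd (blk 13, set 1) → L1-HIT  vc=[9]
12: 0x91 (blk 9, set 1) → VC-HIT  vc=[13]
13: 0x94 (blk 9, set 1) → L1-HIT  vc=[13]
14: 0xd5 (blk 13, set 1) → VC-HIT  vc=[9]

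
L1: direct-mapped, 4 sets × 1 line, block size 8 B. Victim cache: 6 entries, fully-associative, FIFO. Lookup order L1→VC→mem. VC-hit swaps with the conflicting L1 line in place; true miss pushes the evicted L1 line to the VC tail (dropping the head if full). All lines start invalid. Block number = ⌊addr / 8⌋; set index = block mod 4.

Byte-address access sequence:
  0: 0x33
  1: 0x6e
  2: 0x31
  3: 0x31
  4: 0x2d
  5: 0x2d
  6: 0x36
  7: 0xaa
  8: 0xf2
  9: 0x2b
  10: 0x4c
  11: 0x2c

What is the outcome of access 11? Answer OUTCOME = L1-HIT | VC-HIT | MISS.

OUTCOME = VC-HIT

  [0] addr=0x33 blk=6 s=2: MISS | VC []
  [1] addr=0x6e blk=13 s=1: MISS | VC []
  [2] addr=0x31 blk=6 s=2: L1-HIT | VC []
  [3] addr=0x31 blk=6 s=2: L1-HIT | VC []
  [4] addr=0x2d blk=5 s=1: MISS | VC [13]
  [5] addr=0x2d blk=5 s=1: L1-HIT | VC [13]
  [6] addr=0x36 blk=6 s=2: L1-HIT | VC [13]
  [7] addr=0xaa blk=21 s=1: MISS | VC [13, 5]
  [8] addr=0xf2 blk=30 s=2: MISS | VC [13, 5, 6]
  [9] addr=0x2b blk=5 s=1: VC-HIT | VC [13, 21, 6]
  [10] addr=0x4c blk=9 s=1: MISS | VC [13, 21, 6, 5]
  [11] addr=0x2c blk=5 s=1: VC-HIT | VC [13, 21, 6, 9]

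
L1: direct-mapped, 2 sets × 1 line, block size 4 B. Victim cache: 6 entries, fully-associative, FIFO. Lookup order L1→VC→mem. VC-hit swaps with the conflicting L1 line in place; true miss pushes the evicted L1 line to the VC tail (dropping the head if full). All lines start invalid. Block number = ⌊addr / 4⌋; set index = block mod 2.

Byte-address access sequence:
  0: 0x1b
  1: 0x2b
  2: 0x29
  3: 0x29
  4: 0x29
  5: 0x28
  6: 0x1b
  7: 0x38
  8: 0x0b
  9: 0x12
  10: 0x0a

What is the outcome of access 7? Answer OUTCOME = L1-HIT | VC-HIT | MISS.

OUTCOME = MISS

0: 0x1b (blk 6, set 0) → MISS  vc=[]
1: 0x2b (blk 10, set 0) → MISS  vc=[6]
2: 0x29 (blk 10, set 0) → L1-HIT  vc=[6]
3: 0x29 (blk 10, set 0) → L1-HIT  vc=[6]
4: 0x29 (blk 10, set 0) → L1-HIT  vc=[6]
5: 0x28 (blk 10, set 0) → L1-HIT  vc=[6]
6: 0x1b (blk 6, set 0) → VC-HIT  vc=[10]
7: 0x38 (blk 14, set 0) → MISS  vc=[10, 6]
8: 0xb (blk 2, set 0) → MISS  vc=[10, 6, 14]
9: 0x12 (blk 4, set 0) → MISS  vc=[10, 6, 14, 2]
10: 0xa (blk 2, set 0) → VC-HIT  vc=[10, 6, 14, 4]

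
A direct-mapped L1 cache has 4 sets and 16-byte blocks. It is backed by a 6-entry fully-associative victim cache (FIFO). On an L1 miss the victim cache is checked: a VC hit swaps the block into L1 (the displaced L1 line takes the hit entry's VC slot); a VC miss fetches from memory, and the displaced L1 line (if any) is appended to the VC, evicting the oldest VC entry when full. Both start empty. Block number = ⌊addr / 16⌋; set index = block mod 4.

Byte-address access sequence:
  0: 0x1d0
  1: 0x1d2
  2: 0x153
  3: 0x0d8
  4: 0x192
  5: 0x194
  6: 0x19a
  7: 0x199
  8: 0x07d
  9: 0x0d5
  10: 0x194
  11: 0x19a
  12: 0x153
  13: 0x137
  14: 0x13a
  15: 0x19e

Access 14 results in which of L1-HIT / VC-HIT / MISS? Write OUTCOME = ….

OUTCOME = L1-HIT

0: 0x1d0 (blk 29, set 1) → MISS  vc=[]
1: 0x1d2 (blk 29, set 1) → L1-HIT  vc=[]
2: 0x153 (blk 21, set 1) → MISS  vc=[29]
3: 0xd8 (blk 13, set 1) → MISS  vc=[29, 21]
4: 0x192 (blk 25, set 1) → MISS  vc=[29, 21, 13]
5: 0x194 (blk 25, set 1) → L1-HIT  vc=[29, 21, 13]
6: 0x19a (blk 25, set 1) → L1-HIT  vc=[29, 21, 13]
7: 0x199 (blk 25, set 1) → L1-HIT  vc=[29, 21, 13]
8: 0x7d (blk 7, set 3) → MISS  vc=[29, 21, 13]
9: 0xd5 (blk 13, set 1) → VC-HIT  vc=[29, 21, 25]
10: 0x194 (blk 25, set 1) → VC-HIT  vc=[29, 21, 13]
11: 0x19a (blk 25, set 1) → L1-HIT  vc=[29, 21, 13]
12: 0x153 (blk 21, set 1) → VC-HIT  vc=[29, 25, 13]
13: 0x137 (blk 19, set 3) → MISS  vc=[29, 25, 13, 7]
14: 0x13a (blk 19, set 3) → L1-HIT  vc=[29, 25, 13, 7]
15: 0x19e (blk 25, set 1) → VC-HIT  vc=[29, 21, 13, 7]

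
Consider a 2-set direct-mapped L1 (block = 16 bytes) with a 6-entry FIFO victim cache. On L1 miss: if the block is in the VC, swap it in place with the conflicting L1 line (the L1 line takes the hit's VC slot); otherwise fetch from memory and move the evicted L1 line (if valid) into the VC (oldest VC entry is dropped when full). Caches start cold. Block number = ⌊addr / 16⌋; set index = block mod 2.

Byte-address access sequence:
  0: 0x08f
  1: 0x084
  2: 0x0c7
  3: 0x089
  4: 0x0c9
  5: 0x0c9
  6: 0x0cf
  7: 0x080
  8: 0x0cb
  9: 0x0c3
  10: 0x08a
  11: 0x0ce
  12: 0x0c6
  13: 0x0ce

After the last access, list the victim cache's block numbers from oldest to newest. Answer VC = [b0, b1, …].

#0 0x8f→b8/s0 MISS; vc=[]
#1 0x84→b8/s0 L1-HIT; vc=[]
#2 0xc7→b12/s0 MISS; vc=[8]
#3 0x89→b8/s0 VC-HIT; vc=[12]
#4 0xc9→b12/s0 VC-HIT; vc=[8]
#5 0xc9→b12/s0 L1-HIT; vc=[8]
#6 0xcf→b12/s0 L1-HIT; vc=[8]
#7 0x80→b8/s0 VC-HIT; vc=[12]
#8 0xcb→b12/s0 VC-HIT; vc=[8]
#9 0xc3→b12/s0 L1-HIT; vc=[8]
#10 0x8a→b8/s0 VC-HIT; vc=[12]
#11 0xce→b12/s0 VC-HIT; vc=[8]
#12 0xc6→b12/s0 L1-HIT; vc=[8]
#13 0xce→b12/s0 L1-HIT; vc=[8]

VC = [8]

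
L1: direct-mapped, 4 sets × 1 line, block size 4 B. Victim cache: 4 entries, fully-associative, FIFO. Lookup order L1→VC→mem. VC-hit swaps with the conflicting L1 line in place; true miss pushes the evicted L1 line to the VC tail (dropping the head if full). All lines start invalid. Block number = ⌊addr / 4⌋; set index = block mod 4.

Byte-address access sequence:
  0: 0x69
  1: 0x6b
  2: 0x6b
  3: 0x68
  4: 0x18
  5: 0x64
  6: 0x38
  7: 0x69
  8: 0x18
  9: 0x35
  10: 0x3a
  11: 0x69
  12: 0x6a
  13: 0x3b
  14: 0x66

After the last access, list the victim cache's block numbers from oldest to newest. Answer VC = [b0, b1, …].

  [0] addr=0x69 blk=26 s=2: MISS | VC []
  [1] addr=0x6b blk=26 s=2: L1-HIT | VC []
  [2] addr=0x6b blk=26 s=2: L1-HIT | VC []
  [3] addr=0x68 blk=26 s=2: L1-HIT | VC []
  [4] addr=0x18 blk=6 s=2: MISS | VC [26]
  [5] addr=0x64 blk=25 s=1: MISS | VC [26]
  [6] addr=0x38 blk=14 s=2: MISS | VC [26, 6]
  [7] addr=0x69 blk=26 s=2: VC-HIT | VC [14, 6]
  [8] addr=0x18 blk=6 s=2: VC-HIT | VC [14, 26]
  [9] addr=0x35 blk=13 s=1: MISS | VC [14, 26, 25]
  [10] addr=0x3a blk=14 s=2: VC-HIT | VC [6, 26, 25]
  [11] addr=0x69 blk=26 s=2: VC-HIT | VC [6, 14, 25]
  [12] addr=0x6a blk=26 s=2: L1-HIT | VC [6, 14, 25]
  [13] addr=0x3b blk=14 s=2: VC-HIT | VC [6, 26, 25]
  [14] addr=0x66 blk=25 s=1: VC-HIT | VC [6, 26, 13]

VC = [6, 26, 13]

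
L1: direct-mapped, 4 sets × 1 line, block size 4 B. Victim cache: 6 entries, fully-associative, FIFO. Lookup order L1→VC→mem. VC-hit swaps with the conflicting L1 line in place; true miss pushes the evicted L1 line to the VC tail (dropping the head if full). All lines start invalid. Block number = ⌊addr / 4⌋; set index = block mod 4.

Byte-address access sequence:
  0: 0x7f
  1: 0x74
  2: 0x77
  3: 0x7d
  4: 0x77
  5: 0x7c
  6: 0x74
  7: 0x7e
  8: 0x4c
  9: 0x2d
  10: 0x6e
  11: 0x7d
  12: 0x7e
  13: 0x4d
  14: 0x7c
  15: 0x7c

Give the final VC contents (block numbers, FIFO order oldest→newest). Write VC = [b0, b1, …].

0: 0x7f (blk 31, set 3) → MISS  vc=[]
1: 0x74 (blk 29, set 1) → MISS  vc=[]
2: 0x77 (blk 29, set 1) → L1-HIT  vc=[]
3: 0x7d (blk 31, set 3) → L1-HIT  vc=[]
4: 0x77 (blk 29, set 1) → L1-HIT  vc=[]
5: 0x7c (blk 31, set 3) → L1-HIT  vc=[]
6: 0x74 (blk 29, set 1) → L1-HIT  vc=[]
7: 0x7e (blk 31, set 3) → L1-HIT  vc=[]
8: 0x4c (blk 19, set 3) → MISS  vc=[31]
9: 0x2d (blk 11, set 3) → MISS  vc=[31, 19]
10: 0x6e (blk 27, set 3) → MISS  vc=[31, 19, 11]
11: 0x7d (blk 31, set 3) → VC-HIT  vc=[27, 19, 11]
12: 0x7e (blk 31, set 3) → L1-HIT  vc=[27, 19, 11]
13: 0x4d (blk 19, set 3) → VC-HIT  vc=[27, 31, 11]
14: 0x7c (blk 31, set 3) → VC-HIT  vc=[27, 19, 11]
15: 0x7c (blk 31, set 3) → L1-HIT  vc=[27, 19, 11]

VC = [27, 19, 11]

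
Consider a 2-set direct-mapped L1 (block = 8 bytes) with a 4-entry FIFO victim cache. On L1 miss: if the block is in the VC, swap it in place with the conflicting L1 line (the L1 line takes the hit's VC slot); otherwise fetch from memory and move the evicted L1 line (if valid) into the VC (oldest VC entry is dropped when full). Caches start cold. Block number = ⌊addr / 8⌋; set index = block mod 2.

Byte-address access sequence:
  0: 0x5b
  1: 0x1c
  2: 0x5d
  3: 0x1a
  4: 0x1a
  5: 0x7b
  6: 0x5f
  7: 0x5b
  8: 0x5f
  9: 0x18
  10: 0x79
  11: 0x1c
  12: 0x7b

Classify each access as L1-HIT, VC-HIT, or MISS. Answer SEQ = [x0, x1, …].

SEQ = [MISS, MISS, VC-HIT, VC-HIT, L1-HIT, MISS, VC-HIT, L1-HIT, L1-HIT, VC-HIT, VC-HIT, VC-HIT, VC-HIT]

  [0] addr=0x5b blk=11 s=1: MISS | VC []
  [1] addr=0x1c blk=3 s=1: MISS | VC [11]
  [2] addr=0x5d blk=11 s=1: VC-HIT | VC [3]
  [3] addr=0x1a blk=3 s=1: VC-HIT | VC [11]
  [4] addr=0x1a blk=3 s=1: L1-HIT | VC [11]
  [5] addr=0x7b blk=15 s=1: MISS | VC [11, 3]
  [6] addr=0x5f blk=11 s=1: VC-HIT | VC [15, 3]
  [7] addr=0x5b blk=11 s=1: L1-HIT | VC [15, 3]
  [8] addr=0x5f blk=11 s=1: L1-HIT | VC [15, 3]
  [9] addr=0x18 blk=3 s=1: VC-HIT | VC [15, 11]
  [10] addr=0x79 blk=15 s=1: VC-HIT | VC [3, 11]
  [11] addr=0x1c blk=3 s=1: VC-HIT | VC [15, 11]
  [12] addr=0x7b blk=15 s=1: VC-HIT | VC [3, 11]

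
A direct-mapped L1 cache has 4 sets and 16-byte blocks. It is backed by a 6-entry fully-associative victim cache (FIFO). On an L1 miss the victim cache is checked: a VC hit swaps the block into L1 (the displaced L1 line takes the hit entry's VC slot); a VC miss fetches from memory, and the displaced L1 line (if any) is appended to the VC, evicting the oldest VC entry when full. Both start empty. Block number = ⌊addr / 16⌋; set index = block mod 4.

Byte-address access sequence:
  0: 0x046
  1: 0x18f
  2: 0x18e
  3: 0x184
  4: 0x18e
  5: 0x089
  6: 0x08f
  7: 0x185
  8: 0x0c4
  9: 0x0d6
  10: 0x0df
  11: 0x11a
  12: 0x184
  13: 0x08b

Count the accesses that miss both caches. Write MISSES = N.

MISSES = 6

0: 0x46 (blk 4, set 0) → MISS  vc=[]
1: 0x18f (blk 24, set 0) → MISS  vc=[4]
2: 0x18e (blk 24, set 0) → L1-HIT  vc=[4]
3: 0x184 (blk 24, set 0) → L1-HIT  vc=[4]
4: 0x18e (blk 24, set 0) → L1-HIT  vc=[4]
5: 0x89 (blk 8, set 0) → MISS  vc=[4, 24]
6: 0x8f (blk 8, set 0) → L1-HIT  vc=[4, 24]
7: 0x185 (blk 24, set 0) → VC-HIT  vc=[4, 8]
8: 0xc4 (blk 12, set 0) → MISS  vc=[4, 8, 24]
9: 0xd6 (blk 13, set 1) → MISS  vc=[4, 8, 24]
10: 0xdf (blk 13, set 1) → L1-HIT  vc=[4, 8, 24]
11: 0x11a (blk 17, set 1) → MISS  vc=[4, 8, 24, 13]
12: 0x184 (blk 24, set 0) → VC-HIT  vc=[4, 8, 12, 13]
13: 0x8b (blk 8, set 0) → VC-HIT  vc=[4, 24, 12, 13]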